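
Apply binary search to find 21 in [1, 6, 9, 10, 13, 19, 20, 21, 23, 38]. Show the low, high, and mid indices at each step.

Binary search for 21 in [1, 6, 9, 10, 13, 19, 20, 21, 23, 38]:

lo=0, hi=9, mid=4, arr[mid]=13 -> 13 < 21, search right half
lo=5, hi=9, mid=7, arr[mid]=21 -> Found target at index 7!

Binary search finds 21 at index 7 after 2 comparisons. The search repeatedly halves the search space by comparing with the middle element.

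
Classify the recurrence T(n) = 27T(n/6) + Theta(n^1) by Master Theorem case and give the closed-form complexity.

Master Theorem for T(n) = 27T(n/6) + O(n^1):

a = 27, b = 6, c = 1
log_b(a) = log_6(27) = 1.8394

Case 1: c = 1 < log_6(27) = 1.8394
T(n) = O(n^(log_6 27))

For T(n) = 27T(n/6) + O(n^1): log_6(27) = 1.8394. This is Case 1 of the Master Theorem (c < log_b(a), work dominated by leaves), giving O(n^(log_6 27)).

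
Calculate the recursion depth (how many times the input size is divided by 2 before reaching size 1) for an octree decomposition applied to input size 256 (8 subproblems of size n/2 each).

For divide and conquer with division factor 2:

Problem sizes at each level:
Level 0: 256
Level 1: 128
Level 2: 64
Level 3: 32
Level 4: 16
Level 5: 8
Level 6: 4
Level 7: 2
Level 8: 1

The root is level 0 and the size-1 base case is level 8 (the tree spans levels 0 through 8, i.e. 9 levels counting the root), so the depth is the number of divisions: log_2(256) = 8

The recursion tree depth is log_2(256) = 8. At each level, the problem size is divided by 2, so it takes 8 divisions to reduce to a base case of size 1. The algorithm makes 8 recursive calls at each level.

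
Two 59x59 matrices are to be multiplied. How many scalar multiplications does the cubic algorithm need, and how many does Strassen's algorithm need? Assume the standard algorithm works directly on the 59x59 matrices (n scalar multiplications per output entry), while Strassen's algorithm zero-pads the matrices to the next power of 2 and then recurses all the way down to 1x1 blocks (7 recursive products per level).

Matrix multiplication for 59x59 matrices:

Strassen's algorithm requires power-of-2 dimensions. Pad 59x59 to 64x64 (next power of 2).

Standard algorithm: 59^3 = 205379 multiplications
Strassen's algorithm: 7^(log2(64)) = 7^6 = 117649 multiplications
Savings: 205379 - 117649 = 87730 multiplications

Standard: 205379 multiplications (59^3). Strassen: 117649 multiplications (7^6, after padding to 64x64). Strassen reduces 8 recursive multiplications to 7 at each level.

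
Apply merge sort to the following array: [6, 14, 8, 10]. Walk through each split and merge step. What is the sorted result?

Merge sort trace:

Split: [6, 14, 8, 10] -> [6, 14] and [8, 10]
  Split: [6, 14] -> [6] and [14]
  Merge: [6] + [14] -> [6, 14]
  Split: [8, 10] -> [8] and [10]
  Merge: [8] + [10] -> [8, 10]
Merge: [6, 14] + [8, 10] -> [6, 8, 10, 14]

Final sorted array: [6, 8, 10, 14]

The merge sort proceeds by recursively splitting the array and merging sorted halves.
After all merges, the sorted array is [6, 8, 10, 14].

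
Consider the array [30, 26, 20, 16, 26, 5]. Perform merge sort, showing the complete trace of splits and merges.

Merge sort trace:

Split: [30, 26, 20, 16, 26, 5] -> [30, 26, 20] and [16, 26, 5]
  Split: [30, 26, 20] -> [30] and [26, 20]
    Split: [26, 20] -> [26] and [20]
    Merge: [26] + [20] -> [20, 26]
  Merge: [30] + [20, 26] -> [20, 26, 30]
  Split: [16, 26, 5] -> [16] and [26, 5]
    Split: [26, 5] -> [26] and [5]
    Merge: [26] + [5] -> [5, 26]
  Merge: [16] + [5, 26] -> [5, 16, 26]
Merge: [20, 26, 30] + [5, 16, 26] -> [5, 16, 20, 26, 26, 30]

Final sorted array: [5, 16, 20, 26, 26, 30]

The merge sort proceeds by recursively splitting the array and merging sorted halves.
After all merges, the sorted array is [5, 16, 20, 26, 26, 30].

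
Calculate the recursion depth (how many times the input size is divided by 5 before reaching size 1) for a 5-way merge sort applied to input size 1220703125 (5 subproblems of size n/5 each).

For divide and conquer with division factor 5:

Problem sizes at each level:
Level 0: 1220703125
Level 1: 244140625
Level 2: 48828125
Level 3: 9765625
Level 4: 1953125
Level 5: 390625
Level 6: 78125
Level 7: 15625
Level 8: 3125
Level 9: 625
Level 10: 125
Level 11: 25
Level 12: 5
Level 13: 1

The root is level 0 and the size-1 base case is level 13 (the tree spans levels 0 through 13, i.e. 14 levels counting the root), so the depth is the number of divisions: log_5(1220703125) = 13

The recursion tree depth is log_5(1220703125) = 13. At each level, the problem size is divided by 5, so it takes 13 divisions to reduce to a base case of size 1. The algorithm makes 5 recursive calls at each level.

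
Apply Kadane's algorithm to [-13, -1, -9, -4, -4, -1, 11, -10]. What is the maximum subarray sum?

Using Kadane's algorithm on [-13, -1, -9, -4, -4, -1, 11, -10]:

Scanning through the array:
Position 1 (value -1): max_ending_here = -1, max_so_far = -1
Position 2 (value -9): max_ending_here = -9, max_so_far = -1
Position 3 (value -4): max_ending_here = -4, max_so_far = -1
Position 4 (value -4): max_ending_here = -4, max_so_far = -1
Position 5 (value -1): max_ending_here = -1, max_so_far = -1
Position 6 (value 11): max_ending_here = 11, max_so_far = 11
Position 7 (value -10): max_ending_here = 1, max_so_far = 11

Maximum subarray: [11]
Maximum sum: 11

The maximum subarray is [11] with sum 11. This subarray runs from index 6 to index 6.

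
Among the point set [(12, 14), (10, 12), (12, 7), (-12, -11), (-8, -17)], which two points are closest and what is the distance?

Computing all pairwise distances among 5 points:

d((12, 14), (10, 12)) = 2.8284 <-- minimum
d((12, 14), (12, 7)) = 7.0
d((12, 14), (-12, -11)) = 34.6554
d((12, 14), (-8, -17)) = 36.8917
d((10, 12), (12, 7)) = 5.3852
d((10, 12), (-12, -11)) = 31.8277
d((10, 12), (-8, -17)) = 34.1321
d((12, 7), (-12, -11)) = 30.0
d((12, 7), (-8, -17)) = 31.241
d((-12, -11), (-8, -17)) = 7.2111

Closest pair: (12, 14) and (10, 12) with distance 2.8284

The closest pair is (12, 14) and (10, 12) with Euclidean distance 2.8284. For 5 points, brute-force pairwise comparison is shown above. For large n, the divide-and-conquer algorithm (sort by x, recurse on halves, check the dividing strip) achieves O(n log n).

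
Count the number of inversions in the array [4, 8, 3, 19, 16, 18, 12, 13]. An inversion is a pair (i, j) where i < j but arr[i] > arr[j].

Finding inversions in [4, 8, 3, 19, 16, 18, 12, 13]:

(0, 2): arr[0]=4 > arr[2]=3
(1, 2): arr[1]=8 > arr[2]=3
(3, 4): arr[3]=19 > arr[4]=16
(3, 5): arr[3]=19 > arr[5]=18
(3, 6): arr[3]=19 > arr[6]=12
(3, 7): arr[3]=19 > arr[7]=13
(4, 6): arr[4]=16 > arr[6]=12
(4, 7): arr[4]=16 > arr[7]=13
(5, 6): arr[5]=18 > arr[6]=12
(5, 7): arr[5]=18 > arr[7]=13

Total inversions: 10

The array has 10 inversion(s): (0,2), (1,2), (3,4), (3,5), (3,6), (3,7), (4,6), (4,7), (5,6), (5,7). Each pair (i,j) satisfies i < j and arr[i] > arr[j].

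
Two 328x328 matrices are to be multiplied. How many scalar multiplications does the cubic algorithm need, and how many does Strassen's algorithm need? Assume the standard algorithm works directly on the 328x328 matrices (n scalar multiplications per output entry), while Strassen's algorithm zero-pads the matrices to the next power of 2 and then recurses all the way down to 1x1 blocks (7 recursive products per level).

Matrix multiplication for 328x328 matrices:

Strassen's algorithm requires power-of-2 dimensions. Pad 328x328 to 512x512 (next power of 2).

Standard algorithm: 328^3 = 35287552 multiplications
Strassen's algorithm: 7^(log2(512)) = 7^9 = 40353607 multiplications
Difference: 35287552 - 40353607 = -5066055 (Strassen uses MORE here due to padding overhead — for small or just-over-power-of-2 n, padding can outweigh the per-level savings)

Standard: 35287552 multiplications (328^3). Strassen: 40353607 multiplications (7^9, after padding to 512x512). Strassen reduces 8 recursive multiplications to 7 at each level.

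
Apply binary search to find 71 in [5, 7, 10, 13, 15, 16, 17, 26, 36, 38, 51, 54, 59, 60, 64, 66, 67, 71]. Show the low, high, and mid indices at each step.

Binary search for 71 in [5, 7, 10, 13, 15, 16, 17, 26, 36, 38, 51, 54, 59, 60, 64, 66, 67, 71]:

lo=0, hi=17, mid=8, arr[mid]=36 -> 36 < 71, search right half
lo=9, hi=17, mid=13, arr[mid]=60 -> 60 < 71, search right half
lo=14, hi=17, mid=15, arr[mid]=66 -> 66 < 71, search right half
lo=16, hi=17, mid=16, arr[mid]=67 -> 67 < 71, search right half
lo=17, hi=17, mid=17, arr[mid]=71 -> Found target at index 17!

Binary search finds 71 at index 17 after 5 comparisons. The search repeatedly halves the search space by comparing with the middle element.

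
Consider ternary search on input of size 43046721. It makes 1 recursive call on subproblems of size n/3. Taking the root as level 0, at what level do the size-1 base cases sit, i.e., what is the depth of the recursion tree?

For divide and conquer with division factor 3:

Problem sizes at each level:
Level 0: 43046721
Level 1: 14348907
Level 2: 4782969
Level 3: 1594323
Level 4: 531441
Level 5: 177147
Level 6: 59049
Level 7: 19683
Level 8: 6561
Level 9: 2187
Level 10: 729
Level 11: 243
Level 12: 81
Level 13: 27
Level 14: 9
Level 15: 3
Level 16: 1

The root is level 0 and the size-1 base case is level 16 (the tree spans levels 0 through 16, i.e. 17 levels counting the root), so the depth is the number of divisions: log_3(43046721) = 16

The recursion tree depth is log_3(43046721) = 16. At each level, the problem size is divided by 3, so it takes 16 divisions to reduce to a base case of size 1. The algorithm makes 1 recursive call at each level.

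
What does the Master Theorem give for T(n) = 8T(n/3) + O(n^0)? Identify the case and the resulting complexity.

Master Theorem for T(n) = 8T(n/3) + O(n^0):

a = 8, b = 3, c = 0
log_b(a) = log_3(8) = 1.8928

Case 1: c = 0 < log_3(8) = 1.8928
T(n) = O(n^(log_3 8))

For T(n) = 8T(n/3) + O(n^0): log_3(8) = 1.8928. This is Case 1 of the Master Theorem (c < log_b(a), work dominated by leaves), giving O(n^(log_3 8)).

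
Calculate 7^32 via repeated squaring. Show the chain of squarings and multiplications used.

Computing 7^32 by squaring (build up from 7^1; each line after the first costs one multiplication):

7^1 = 7
7^2 = (7^1)^2 = 7^2 = 49
7^4 = (7^2)^2 = 49^2 = 2401
7^8 = (7^4)^2 = 2401^2 = 5764801
7^16 = (7^8)^2 = 5764801^2 = 33232930569601
7^32 = (7^16)^2 = 33232930569601^2 = 1104427674243920646305299201

Result: 1104427674243920646305299201
Multiplications needed: 5 (5 lines after 7^1)

7^32 = 1104427674243920646305299201. Using exponentiation by squaring, this requires 5 multiplications. The key idea: if the exponent is even, square the half-power; if odd, multiply by the base once.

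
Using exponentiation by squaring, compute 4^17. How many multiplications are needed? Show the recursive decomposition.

Computing 4^17 by squaring (build up from 4^1; each line after the first costs one multiplication):

4^1 = 4
4^2 = (4^1)^2 = 4^2 = 16
4^4 = (4^2)^2 = 16^2 = 256
4^8 = (4^4)^2 = 256^2 = 65536
4^16 = (4^8)^2 = 65536^2 = 4294967296
4^17 = 4 * 4^16 = 4 * 4294967296 = 17179869184

Result: 17179869184
Multiplications needed: 5 (5 lines after 4^1)

4^17 = 17179869184. Using exponentiation by squaring, this requires 5 multiplications. The key idea: if the exponent is even, square the half-power; if odd, multiply by the base once.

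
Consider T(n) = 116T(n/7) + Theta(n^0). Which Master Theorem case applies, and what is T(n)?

Master Theorem for T(n) = 116T(n/7) + O(n^0):

a = 116, b = 7, c = 0
log_b(a) = log_7(116) = 2.4429

Case 1: c = 0 < log_7(116) = 2.4429
T(n) = O(n^(log_7 116))

For T(n) = 116T(n/7) + O(n^0): log_7(116) = 2.4429. This is Case 1 of the Master Theorem (c < log_b(a), work dominated by leaves), giving O(n^(log_7 116)).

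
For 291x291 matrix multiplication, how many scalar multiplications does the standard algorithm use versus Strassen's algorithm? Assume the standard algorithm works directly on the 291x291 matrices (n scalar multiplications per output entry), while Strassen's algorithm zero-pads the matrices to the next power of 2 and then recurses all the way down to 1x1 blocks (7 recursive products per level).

Matrix multiplication for 291x291 matrices:

Strassen's algorithm requires power-of-2 dimensions. Pad 291x291 to 512x512 (next power of 2).

Standard algorithm: 291^3 = 24642171 multiplications
Strassen's algorithm: 7^(log2(512)) = 7^9 = 40353607 multiplications
Difference: 24642171 - 40353607 = -15711436 (Strassen uses MORE here due to padding overhead — for small or just-over-power-of-2 n, padding can outweigh the per-level savings)

Standard: 24642171 multiplications (291^3). Strassen: 40353607 multiplications (7^9, after padding to 512x512). Strassen reduces 8 recursive multiplications to 7 at each level.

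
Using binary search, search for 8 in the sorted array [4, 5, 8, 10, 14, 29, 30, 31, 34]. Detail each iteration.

Binary search for 8 in [4, 5, 8, 10, 14, 29, 30, 31, 34]:

lo=0, hi=8, mid=4, arr[mid]=14 -> 14 > 8, search left half
lo=0, hi=3, mid=1, arr[mid]=5 -> 5 < 8, search right half
lo=2, hi=3, mid=2, arr[mid]=8 -> Found target at index 2!

Binary search finds 8 at index 2 after 3 comparisons. The search repeatedly halves the search space by comparing with the middle element.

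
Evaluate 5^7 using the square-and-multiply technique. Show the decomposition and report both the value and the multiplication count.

Computing 5^7 by squaring (build up from 5^1; each line after the first costs one multiplication):

5^1 = 5
5^2 = (5^1)^2 = 5^2 = 25
5^3 = 5 * 5^2 = 5 * 25 = 125
5^6 = (5^3)^2 = 125^2 = 15625
5^7 = 5 * 5^6 = 5 * 15625 = 78125

Result: 78125
Multiplications needed: 4 (4 lines after 5^1)

5^7 = 78125. Using exponentiation by squaring, this requires 4 multiplications. The key idea: if the exponent is even, square the half-power; if odd, multiply by the base once.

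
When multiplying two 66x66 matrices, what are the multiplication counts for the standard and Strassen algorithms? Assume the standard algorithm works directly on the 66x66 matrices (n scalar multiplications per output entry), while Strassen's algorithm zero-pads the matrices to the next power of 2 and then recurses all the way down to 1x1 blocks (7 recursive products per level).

Matrix multiplication for 66x66 matrices:

Strassen's algorithm requires power-of-2 dimensions. Pad 66x66 to 128x128 (next power of 2).

Standard algorithm: 66^3 = 287496 multiplications
Strassen's algorithm: 7^(log2(128)) = 7^7 = 823543 multiplications
Difference: 287496 - 823543 = -536047 (Strassen uses MORE here due to padding overhead — for small or just-over-power-of-2 n, padding can outweigh the per-level savings)

Standard: 287496 multiplications (66^3). Strassen: 823543 multiplications (7^7, after padding to 128x128). Strassen reduces 8 recursive multiplications to 7 at each level.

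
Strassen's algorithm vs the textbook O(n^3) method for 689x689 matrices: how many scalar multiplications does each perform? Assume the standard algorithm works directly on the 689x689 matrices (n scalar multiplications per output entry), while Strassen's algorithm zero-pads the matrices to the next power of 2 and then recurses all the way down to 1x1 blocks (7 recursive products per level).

Matrix multiplication for 689x689 matrices:

Strassen's algorithm requires power-of-2 dimensions. Pad 689x689 to 1024x1024 (next power of 2).

Standard algorithm: 689^3 = 327082769 multiplications
Strassen's algorithm: 7^(log2(1024)) = 7^10 = 282475249 multiplications
Savings: 327082769 - 282475249 = 44607520 multiplications

Standard: 327082769 multiplications (689^3). Strassen: 282475249 multiplications (7^10, after padding to 1024x1024). Strassen reduces 8 recursive multiplications to 7 at each level.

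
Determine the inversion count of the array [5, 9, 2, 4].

Finding inversions in [5, 9, 2, 4]:

(0, 2): arr[0]=5 > arr[2]=2
(0, 3): arr[0]=5 > arr[3]=4
(1, 2): arr[1]=9 > arr[2]=2
(1, 3): arr[1]=9 > arr[3]=4

Total inversions: 4

The array has 4 inversion(s): (0,2), (0,3), (1,2), (1,3). Each pair (i,j) satisfies i < j and arr[i] > arr[j].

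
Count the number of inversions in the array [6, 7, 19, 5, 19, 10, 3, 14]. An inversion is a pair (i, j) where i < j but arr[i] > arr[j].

Finding inversions in [6, 7, 19, 5, 19, 10, 3, 14]:

(0, 3): arr[0]=6 > arr[3]=5
(0, 6): arr[0]=6 > arr[6]=3
(1, 3): arr[1]=7 > arr[3]=5
(1, 6): arr[1]=7 > arr[6]=3
(2, 3): arr[2]=19 > arr[3]=5
(2, 5): arr[2]=19 > arr[5]=10
(2, 6): arr[2]=19 > arr[6]=3
(2, 7): arr[2]=19 > arr[7]=14
(3, 6): arr[3]=5 > arr[6]=3
(4, 5): arr[4]=19 > arr[5]=10
(4, 6): arr[4]=19 > arr[6]=3
(4, 7): arr[4]=19 > arr[7]=14
(5, 6): arr[5]=10 > arr[6]=3

Total inversions: 13

The array has 13 inversion(s): (0,3), (0,6), (1,3), (1,6), (2,3), (2,5), (2,6), (2,7), (3,6), (4,5), (4,6), (4,7), (5,6). Each pair (i,j) satisfies i < j and arr[i] > arr[j].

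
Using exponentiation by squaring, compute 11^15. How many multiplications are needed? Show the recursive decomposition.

Computing 11^15 by squaring (build up from 11^1; each line after the first costs one multiplication):

11^1 = 11
11^2 = (11^1)^2 = 11^2 = 121
11^3 = 11 * 11^2 = 11 * 121 = 1331
11^6 = (11^3)^2 = 1331^2 = 1771561
11^7 = 11 * 11^6 = 11 * 1771561 = 19487171
11^14 = (11^7)^2 = 19487171^2 = 379749833583241
11^15 = 11 * 11^14 = 11 * 379749833583241 = 4177248169415651

Result: 4177248169415651
Multiplications needed: 6 (6 lines after 11^1)

11^15 = 4177248169415651. Using exponentiation by squaring, this requires 6 multiplications. The key idea: if the exponent is even, square the half-power; if odd, multiply by the base once.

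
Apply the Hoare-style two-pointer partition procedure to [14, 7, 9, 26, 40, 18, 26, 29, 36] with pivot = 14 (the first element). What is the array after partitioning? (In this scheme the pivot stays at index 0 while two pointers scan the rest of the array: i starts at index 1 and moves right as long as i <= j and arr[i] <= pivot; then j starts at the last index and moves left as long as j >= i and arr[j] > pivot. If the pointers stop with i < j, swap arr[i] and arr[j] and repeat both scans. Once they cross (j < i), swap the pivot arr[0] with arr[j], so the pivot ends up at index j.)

Hoare-style two-pointer partition with pivot = 14:

Initial array: [14, 7, 9, 26, 40, 18, 26, 29, 36]

Pointers start at i = 1, j = 8.
i ends at 3, j ends at 2: the pointers have crossed (j < i), so scanning stops.

Swap pivot arr[0] with arr[2] to place pivot at position 2: [9, 7, 14, 26, 40, 18, 26, 29, 36]
Pivot position: 2

After partitioning with pivot 14, the array becomes [9, 7, 14, 26, 40, 18, 26, 29, 36]. The pivot is placed at index 2. All elements to the left of the pivot are <= 14, and all elements to the right are > 14.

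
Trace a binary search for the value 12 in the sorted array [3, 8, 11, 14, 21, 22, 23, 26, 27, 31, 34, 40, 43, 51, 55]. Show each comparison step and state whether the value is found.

Binary search for 12 in [3, 8, 11, 14, 21, 22, 23, 26, 27, 31, 34, 40, 43, 51, 55]:

lo=0, hi=14, mid=7, arr[mid]=26 -> 26 > 12, search left half
lo=0, hi=6, mid=3, arr[mid]=14 -> 14 > 12, search left half
lo=0, hi=2, mid=1, arr[mid]=8 -> 8 < 12, search right half
lo=2, hi=2, mid=2, arr[mid]=11 -> 11 < 12, search right half
lo=3 > hi=2, target 12 not found

Binary search determines that 12 is not in the array after 4 comparisons. The search space was exhausted without finding the target.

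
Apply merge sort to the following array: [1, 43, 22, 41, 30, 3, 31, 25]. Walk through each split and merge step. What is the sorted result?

Merge sort trace:

Split: [1, 43, 22, 41, 30, 3, 31, 25] -> [1, 43, 22, 41] and [30, 3, 31, 25]
  Split: [1, 43, 22, 41] -> [1, 43] and [22, 41]
    Split: [1, 43] -> [1] and [43]
    Merge: [1] + [43] -> [1, 43]
    Split: [22, 41] -> [22] and [41]
    Merge: [22] + [41] -> [22, 41]
  Merge: [1, 43] + [22, 41] -> [1, 22, 41, 43]
  Split: [30, 3, 31, 25] -> [30, 3] and [31, 25]
    Split: [30, 3] -> [30] and [3]
    Merge: [30] + [3] -> [3, 30]
    Split: [31, 25] -> [31] and [25]
    Merge: [31] + [25] -> [25, 31]
  Merge: [3, 30] + [25, 31] -> [3, 25, 30, 31]
Merge: [1, 22, 41, 43] + [3, 25, 30, 31] -> [1, 3, 22, 25, 30, 31, 41, 43]

Final sorted array: [1, 3, 22, 25, 30, 31, 41, 43]

The merge sort proceeds by recursively splitting the array and merging sorted halves.
After all merges, the sorted array is [1, 3, 22, 25, 30, 31, 41, 43].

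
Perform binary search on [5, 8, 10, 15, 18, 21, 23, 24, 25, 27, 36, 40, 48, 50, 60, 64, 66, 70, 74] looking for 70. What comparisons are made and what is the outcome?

Binary search for 70 in [5, 8, 10, 15, 18, 21, 23, 24, 25, 27, 36, 40, 48, 50, 60, 64, 66, 70, 74]:

lo=0, hi=18, mid=9, arr[mid]=27 -> 27 < 70, search right half
lo=10, hi=18, mid=14, arr[mid]=60 -> 60 < 70, search right half
lo=15, hi=18, mid=16, arr[mid]=66 -> 66 < 70, search right half
lo=17, hi=18, mid=17, arr[mid]=70 -> Found target at index 17!

Binary search finds 70 at index 17 after 4 comparisons. The search repeatedly halves the search space by comparing with the middle element.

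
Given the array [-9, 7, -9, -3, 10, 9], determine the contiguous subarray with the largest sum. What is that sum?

Using Kadane's algorithm on [-9, 7, -9, -3, 10, 9]:

Scanning through the array:
Position 1 (value 7): max_ending_here = 7, max_so_far = 7
Position 2 (value -9): max_ending_here = -2, max_so_far = 7
Position 3 (value -3): max_ending_here = -3, max_so_far = 7
Position 4 (value 10): max_ending_here = 10, max_so_far = 10
Position 5 (value 9): max_ending_here = 19, max_so_far = 19

Maximum subarray: [10, 9]
Maximum sum: 19

The maximum subarray is [10, 9] with sum 19. This subarray runs from index 4 to index 5.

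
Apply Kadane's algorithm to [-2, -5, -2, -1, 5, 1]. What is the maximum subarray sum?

Using Kadane's algorithm on [-2, -5, -2, -1, 5, 1]:

Scanning through the array:
Position 1 (value -5): max_ending_here = -5, max_so_far = -2
Position 2 (value -2): max_ending_here = -2, max_so_far = -2
Position 3 (value -1): max_ending_here = -1, max_so_far = -1
Position 4 (value 5): max_ending_here = 5, max_so_far = 5
Position 5 (value 1): max_ending_here = 6, max_so_far = 6

Maximum subarray: [5, 1]
Maximum sum: 6

The maximum subarray is [5, 1] with sum 6. This subarray runs from index 4 to index 5.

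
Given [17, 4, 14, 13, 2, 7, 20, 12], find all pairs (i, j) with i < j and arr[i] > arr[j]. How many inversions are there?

Finding inversions in [17, 4, 14, 13, 2, 7, 20, 12]:

(0, 1): arr[0]=17 > arr[1]=4
(0, 2): arr[0]=17 > arr[2]=14
(0, 3): arr[0]=17 > arr[3]=13
(0, 4): arr[0]=17 > arr[4]=2
(0, 5): arr[0]=17 > arr[5]=7
(0, 7): arr[0]=17 > arr[7]=12
(1, 4): arr[1]=4 > arr[4]=2
(2, 3): arr[2]=14 > arr[3]=13
(2, 4): arr[2]=14 > arr[4]=2
(2, 5): arr[2]=14 > arr[5]=7
(2, 7): arr[2]=14 > arr[7]=12
(3, 4): arr[3]=13 > arr[4]=2
(3, 5): arr[3]=13 > arr[5]=7
(3, 7): arr[3]=13 > arr[7]=12
(6, 7): arr[6]=20 > arr[7]=12

Total inversions: 15

The array has 15 inversion(s): (0,1), (0,2), (0,3), (0,4), (0,5), (0,7), (1,4), (2,3), (2,4), (2,5), (2,7), (3,4), (3,5), (3,7), (6,7). Each pair (i,j) satisfies i < j and arr[i] > arr[j].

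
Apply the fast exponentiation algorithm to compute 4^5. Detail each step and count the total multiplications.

Computing 4^5 by squaring (build up from 4^1; each line after the first costs one multiplication):

4^1 = 4
4^2 = (4^1)^2 = 4^2 = 16
4^4 = (4^2)^2 = 16^2 = 256
4^5 = 4 * 4^4 = 4 * 256 = 1024

Result: 1024
Multiplications needed: 3 (3 lines after 4^1)

4^5 = 1024. Using exponentiation by squaring, this requires 3 multiplications. The key idea: if the exponent is even, square the half-power; if odd, multiply by the base once.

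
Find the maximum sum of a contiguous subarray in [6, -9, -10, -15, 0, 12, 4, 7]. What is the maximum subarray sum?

Using Kadane's algorithm on [6, -9, -10, -15, 0, 12, 4, 7]:

Scanning through the array:
Position 1 (value -9): max_ending_here = -3, max_so_far = 6
Position 2 (value -10): max_ending_here = -10, max_so_far = 6
Position 3 (value -15): max_ending_here = -15, max_so_far = 6
Position 4 (value 0): max_ending_here = 0, max_so_far = 6
Position 5 (value 12): max_ending_here = 12, max_so_far = 12
Position 6 (value 4): max_ending_here = 16, max_so_far = 16
Position 7 (value 7): max_ending_here = 23, max_so_far = 23

Maximum subarray: [0, 12, 4, 7]
Maximum sum: 23

The maximum subarray is [0, 12, 4, 7] with sum 23. This subarray runs from index 4 to index 7.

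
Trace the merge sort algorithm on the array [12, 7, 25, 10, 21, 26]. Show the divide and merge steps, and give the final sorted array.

Merge sort trace:

Split: [12, 7, 25, 10, 21, 26] -> [12, 7, 25] and [10, 21, 26]
  Split: [12, 7, 25] -> [12] and [7, 25]
    Split: [7, 25] -> [7] and [25]
    Merge: [7] + [25] -> [7, 25]
  Merge: [12] + [7, 25] -> [7, 12, 25]
  Split: [10, 21, 26] -> [10] and [21, 26]
    Split: [21, 26] -> [21] and [26]
    Merge: [21] + [26] -> [21, 26]
  Merge: [10] + [21, 26] -> [10, 21, 26]
Merge: [7, 12, 25] + [10, 21, 26] -> [7, 10, 12, 21, 25, 26]

Final sorted array: [7, 10, 12, 21, 25, 26]

The merge sort proceeds by recursively splitting the array and merging sorted halves.
After all merges, the sorted array is [7, 10, 12, 21, 25, 26].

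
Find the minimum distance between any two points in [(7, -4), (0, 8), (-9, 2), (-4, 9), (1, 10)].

Computing all pairwise distances among 5 points:

d((7, -4), (0, 8)) = 13.8924
d((7, -4), (-9, 2)) = 17.088
d((7, -4), (-4, 9)) = 17.0294
d((7, -4), (1, 10)) = 15.2315
d((0, 8), (-9, 2)) = 10.8167
d((0, 8), (-4, 9)) = 4.1231
d((0, 8), (1, 10)) = 2.2361 <-- minimum
d((-9, 2), (-4, 9)) = 8.6023
d((-9, 2), (1, 10)) = 12.8062
d((-4, 9), (1, 10)) = 5.099

Closest pair: (0, 8) and (1, 10) with distance 2.2361

The closest pair is (0, 8) and (1, 10) with Euclidean distance 2.2361. For 5 points, brute-force pairwise comparison is shown above. For large n, the divide-and-conquer algorithm (sort by x, recurse on halves, check the dividing strip) achieves O(n log n).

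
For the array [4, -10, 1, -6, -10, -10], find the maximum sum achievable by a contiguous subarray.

Using Kadane's algorithm on [4, -10, 1, -6, -10, -10]:

Scanning through the array:
Position 1 (value -10): max_ending_here = -6, max_so_far = 4
Position 2 (value 1): max_ending_here = 1, max_so_far = 4
Position 3 (value -6): max_ending_here = -5, max_so_far = 4
Position 4 (value -10): max_ending_here = -10, max_so_far = 4
Position 5 (value -10): max_ending_here = -10, max_so_far = 4

Maximum subarray: [4]
Maximum sum: 4

The maximum subarray is [4] with sum 4. This subarray runs from index 0 to index 0.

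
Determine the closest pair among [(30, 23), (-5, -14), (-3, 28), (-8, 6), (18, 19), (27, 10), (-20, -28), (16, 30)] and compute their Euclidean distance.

Computing all pairwise distances among 8 points:

d((30, 23), (-5, -14)) = 50.9313
d((30, 23), (-3, 28)) = 33.3766
d((30, 23), (-8, 6)) = 41.6293
d((30, 23), (18, 19)) = 12.6491
d((30, 23), (27, 10)) = 13.3417
d((30, 23), (-20, -28)) = 71.4213
d((30, 23), (16, 30)) = 15.6525
d((-5, -14), (-3, 28)) = 42.0476
d((-5, -14), (-8, 6)) = 20.2237
d((-5, -14), (18, 19)) = 40.2244
d((-5, -14), (27, 10)) = 40.0
d((-5, -14), (-20, -28)) = 20.5183
d((-5, -14), (16, 30)) = 48.7545
d((-3, 28), (-8, 6)) = 22.561
d((-3, 28), (18, 19)) = 22.8473
d((-3, 28), (27, 10)) = 34.9857
d((-3, 28), (-20, -28)) = 58.5235
d((-3, 28), (16, 30)) = 19.105
d((-8, 6), (18, 19)) = 29.0689
d((-8, 6), (27, 10)) = 35.2278
d((-8, 6), (-20, -28)) = 36.0555
d((-8, 6), (16, 30)) = 33.9411
d((18, 19), (27, 10)) = 12.7279
d((18, 19), (-20, -28)) = 60.4401
d((18, 19), (16, 30)) = 11.1803 <-- minimum
d((27, 10), (-20, -28)) = 60.4401
d((27, 10), (16, 30)) = 22.8254
d((-20, -28), (16, 30)) = 68.2642

Closest pair: (18, 19) and (16, 30) with distance 11.1803

The closest pair is (18, 19) and (16, 30) with Euclidean distance 11.1803. For 8 points, brute-force pairwise comparison is shown above. For large n, the divide-and-conquer algorithm (sort by x, recurse on halves, check the dividing strip) achieves O(n log n).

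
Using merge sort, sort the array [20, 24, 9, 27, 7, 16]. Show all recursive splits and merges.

Merge sort trace:

Split: [20, 24, 9, 27, 7, 16] -> [20, 24, 9] and [27, 7, 16]
  Split: [20, 24, 9] -> [20] and [24, 9]
    Split: [24, 9] -> [24] and [9]
    Merge: [24] + [9] -> [9, 24]
  Merge: [20] + [9, 24] -> [9, 20, 24]
  Split: [27, 7, 16] -> [27] and [7, 16]
    Split: [7, 16] -> [7] and [16]
    Merge: [7] + [16] -> [7, 16]
  Merge: [27] + [7, 16] -> [7, 16, 27]
Merge: [9, 20, 24] + [7, 16, 27] -> [7, 9, 16, 20, 24, 27]

Final sorted array: [7, 9, 16, 20, 24, 27]

The merge sort proceeds by recursively splitting the array and merging sorted halves.
After all merges, the sorted array is [7, 9, 16, 20, 24, 27].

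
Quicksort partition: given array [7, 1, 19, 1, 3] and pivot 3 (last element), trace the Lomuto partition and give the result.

Lomuto partition with pivot = 3:

Initial array: [7, 1, 19, 1, 3]

arr[0]=7 > 3: no swap
arr[1]=1 <= 3: swap with position 0, array becomes [1, 7, 19, 1, 3]
arr[2]=19 > 3: no swap
arr[3]=1 <= 3: swap with position 1, array becomes [1, 1, 19, 7, 3]

Place pivot at position 2: [1, 1, 3, 7, 19]
Pivot position: 2

After partitioning with pivot 3, the array becomes [1, 1, 3, 7, 19]. The pivot is placed at index 2. All elements to the left of the pivot are <= 3, and all elements to the right are > 3.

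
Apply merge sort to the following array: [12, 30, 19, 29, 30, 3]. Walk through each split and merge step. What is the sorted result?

Merge sort trace:

Split: [12, 30, 19, 29, 30, 3] -> [12, 30, 19] and [29, 30, 3]
  Split: [12, 30, 19] -> [12] and [30, 19]
    Split: [30, 19] -> [30] and [19]
    Merge: [30] + [19] -> [19, 30]
  Merge: [12] + [19, 30] -> [12, 19, 30]
  Split: [29, 30, 3] -> [29] and [30, 3]
    Split: [30, 3] -> [30] and [3]
    Merge: [30] + [3] -> [3, 30]
  Merge: [29] + [3, 30] -> [3, 29, 30]
Merge: [12, 19, 30] + [3, 29, 30] -> [3, 12, 19, 29, 30, 30]

Final sorted array: [3, 12, 19, 29, 30, 30]

The merge sort proceeds by recursively splitting the array and merging sorted halves.
After all merges, the sorted array is [3, 12, 19, 29, 30, 30].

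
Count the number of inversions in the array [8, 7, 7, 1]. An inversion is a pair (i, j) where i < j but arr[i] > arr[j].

Finding inversions in [8, 7, 7, 1]:

(0, 1): arr[0]=8 > arr[1]=7
(0, 2): arr[0]=8 > arr[2]=7
(0, 3): arr[0]=8 > arr[3]=1
(1, 3): arr[1]=7 > arr[3]=1
(2, 3): arr[2]=7 > arr[3]=1

Total inversions: 5

The array has 5 inversion(s): (0,1), (0,2), (0,3), (1,3), (2,3). Each pair (i,j) satisfies i < j and arr[i] > arr[j].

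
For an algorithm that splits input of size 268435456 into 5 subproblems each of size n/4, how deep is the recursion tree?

For divide and conquer with division factor 4:

Problem sizes at each level:
Level 0: 268435456
Level 1: 67108864
Level 2: 16777216
Level 3: 4194304
Level 4: 1048576
Level 5: 262144
Level 6: 65536
Level 7: 16384
Level 8: 4096
Level 9: 1024
Level 10: 256
Level 11: 64
Level 12: 16
Level 13: 4
Level 14: 1

The root is level 0 and the size-1 base case is level 14 (the tree spans levels 0 through 14, i.e. 15 levels counting the root), so the depth is the number of divisions: log_4(268435456) = 14

The recursion tree depth is log_4(268435456) = 14. At each level, the problem size is divided by 4, so it takes 14 divisions to reduce to a base case of size 1. The algorithm makes 5 recursive calls at each level.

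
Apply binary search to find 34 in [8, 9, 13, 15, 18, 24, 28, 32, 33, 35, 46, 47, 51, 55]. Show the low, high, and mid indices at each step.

Binary search for 34 in [8, 9, 13, 15, 18, 24, 28, 32, 33, 35, 46, 47, 51, 55]:

lo=0, hi=13, mid=6, arr[mid]=28 -> 28 < 34, search right half
lo=7, hi=13, mid=10, arr[mid]=46 -> 46 > 34, search left half
lo=7, hi=9, mid=8, arr[mid]=33 -> 33 < 34, search right half
lo=9, hi=9, mid=9, arr[mid]=35 -> 35 > 34, search left half
lo=9 > hi=8, target 34 not found

Binary search determines that 34 is not in the array after 4 comparisons. The search space was exhausted without finding the target.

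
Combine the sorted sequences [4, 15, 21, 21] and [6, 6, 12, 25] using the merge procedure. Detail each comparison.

Merging process:

Compare 4 vs 6: take 4 from left. Merged: [4]
Compare 15 vs 6: take 6 from right. Merged: [4, 6]
Compare 15 vs 6: take 6 from right. Merged: [4, 6, 6]
Compare 15 vs 12: take 12 from right. Merged: [4, 6, 6, 12]
Compare 15 vs 25: take 15 from left. Merged: [4, 6, 6, 12, 15]
Compare 21 vs 25: take 21 from left. Merged: [4, 6, 6, 12, 15, 21]
Compare 21 vs 25: take 21 from left. Merged: [4, 6, 6, 12, 15, 21, 21]
Append remaining from right: [25]. Merged: [4, 6, 6, 12, 15, 21, 21, 25]

Final merged array: [4, 6, 6, 12, 15, 21, 21, 25]
Total comparisons: 7

The merged array is [4, 6, 6, 12, 15, 21, 21, 25], requiring 7 comparisons. The merge step runs in O(n) time where n is the total number of elements.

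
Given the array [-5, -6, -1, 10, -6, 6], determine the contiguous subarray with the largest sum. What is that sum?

Using Kadane's algorithm on [-5, -6, -1, 10, -6, 6]:

Scanning through the array:
Position 1 (value -6): max_ending_here = -6, max_so_far = -5
Position 2 (value -1): max_ending_here = -1, max_so_far = -1
Position 3 (value 10): max_ending_here = 10, max_so_far = 10
Position 4 (value -6): max_ending_here = 4, max_so_far = 10
Position 5 (value 6): max_ending_here = 10, max_so_far = 10

Maximum subarray: [10]
Maximum sum: 10

The maximum subarray is [10] with sum 10. This subarray runs from index 3 to index 3.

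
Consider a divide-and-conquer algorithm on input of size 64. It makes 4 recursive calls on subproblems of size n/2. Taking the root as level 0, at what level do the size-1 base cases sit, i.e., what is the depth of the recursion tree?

For divide and conquer with division factor 2:

Problem sizes at each level:
Level 0: 64
Level 1: 32
Level 2: 16
Level 3: 8
Level 4: 4
Level 5: 2
Level 6: 1

The root is level 0 and the size-1 base case is level 6 (the tree spans levels 0 through 6, i.e. 7 levels counting the root), so the depth is the number of divisions: log_2(64) = 6

The recursion tree depth is log_2(64) = 6. At each level, the problem size is divided by 2, so it takes 6 divisions to reduce to a base case of size 1. The algorithm makes 4 recursive calls at each level.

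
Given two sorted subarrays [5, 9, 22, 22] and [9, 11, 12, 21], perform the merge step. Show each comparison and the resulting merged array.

Merging process:

Compare 5 vs 9: take 5 from left. Merged: [5]
Compare 9 vs 9: take 9 from left. Merged: [5, 9]
Compare 22 vs 9: take 9 from right. Merged: [5, 9, 9]
Compare 22 vs 11: take 11 from right. Merged: [5, 9, 9, 11]
Compare 22 vs 12: take 12 from right. Merged: [5, 9, 9, 11, 12]
Compare 22 vs 21: take 21 from right. Merged: [5, 9, 9, 11, 12, 21]
Append remaining from left: [22, 22]. Merged: [5, 9, 9, 11, 12, 21, 22, 22]

Final merged array: [5, 9, 9, 11, 12, 21, 22, 22]
Total comparisons: 6

The merged array is [5, 9, 9, 11, 12, 21, 22, 22], requiring 6 comparisons. The merge step runs in O(n) time where n is the total number of elements.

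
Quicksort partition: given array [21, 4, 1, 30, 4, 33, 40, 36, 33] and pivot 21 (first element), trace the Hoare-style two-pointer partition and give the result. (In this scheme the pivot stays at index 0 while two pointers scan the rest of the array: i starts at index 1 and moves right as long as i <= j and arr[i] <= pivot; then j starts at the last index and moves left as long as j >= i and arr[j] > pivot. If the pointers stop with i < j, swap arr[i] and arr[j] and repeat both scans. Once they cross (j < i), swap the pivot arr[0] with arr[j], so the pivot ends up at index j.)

Hoare-style two-pointer partition with pivot = 21:

Initial array: [21, 4, 1, 30, 4, 33, 40, 36, 33]

Pointers start at i = 1, j = 8.
i stops at index 3 (arr[3]=30 > 21), j stops at index 4 (arr[4]=4 <= 21): swap arr[3] and arr[4], array becomes [21, 4, 1, 4, 30, 33, 40, 36, 33]
i ends at 4, j ends at 3: the pointers have crossed (j < i), so scanning stops.

Swap pivot arr[0] with arr[3] to place pivot at position 3: [4, 4, 1, 21, 30, 33, 40, 36, 33]
Pivot position: 3

After partitioning with pivot 21, the array becomes [4, 4, 1, 21, 30, 33, 40, 36, 33]. The pivot is placed at index 3. All elements to the left of the pivot are <= 21, and all elements to the right are > 21.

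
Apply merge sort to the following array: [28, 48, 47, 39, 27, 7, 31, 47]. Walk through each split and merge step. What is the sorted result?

Merge sort trace:

Split: [28, 48, 47, 39, 27, 7, 31, 47] -> [28, 48, 47, 39] and [27, 7, 31, 47]
  Split: [28, 48, 47, 39] -> [28, 48] and [47, 39]
    Split: [28, 48] -> [28] and [48]
    Merge: [28] + [48] -> [28, 48]
    Split: [47, 39] -> [47] and [39]
    Merge: [47] + [39] -> [39, 47]
  Merge: [28, 48] + [39, 47] -> [28, 39, 47, 48]
  Split: [27, 7, 31, 47] -> [27, 7] and [31, 47]
    Split: [27, 7] -> [27] and [7]
    Merge: [27] + [7] -> [7, 27]
    Split: [31, 47] -> [31] and [47]
    Merge: [31] + [47] -> [31, 47]
  Merge: [7, 27] + [31, 47] -> [7, 27, 31, 47]
Merge: [28, 39, 47, 48] + [7, 27, 31, 47] -> [7, 27, 28, 31, 39, 47, 47, 48]

Final sorted array: [7, 27, 28, 31, 39, 47, 47, 48]

The merge sort proceeds by recursively splitting the array and merging sorted halves.
After all merges, the sorted array is [7, 27, 28, 31, 39, 47, 47, 48].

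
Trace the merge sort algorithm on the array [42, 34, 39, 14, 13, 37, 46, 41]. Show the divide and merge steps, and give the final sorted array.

Merge sort trace:

Split: [42, 34, 39, 14, 13, 37, 46, 41] -> [42, 34, 39, 14] and [13, 37, 46, 41]
  Split: [42, 34, 39, 14] -> [42, 34] and [39, 14]
    Split: [42, 34] -> [42] and [34]
    Merge: [42] + [34] -> [34, 42]
    Split: [39, 14] -> [39] and [14]
    Merge: [39] + [14] -> [14, 39]
  Merge: [34, 42] + [14, 39] -> [14, 34, 39, 42]
  Split: [13, 37, 46, 41] -> [13, 37] and [46, 41]
    Split: [13, 37] -> [13] and [37]
    Merge: [13] + [37] -> [13, 37]
    Split: [46, 41] -> [46] and [41]
    Merge: [46] + [41] -> [41, 46]
  Merge: [13, 37] + [41, 46] -> [13, 37, 41, 46]
Merge: [14, 34, 39, 42] + [13, 37, 41, 46] -> [13, 14, 34, 37, 39, 41, 42, 46]

Final sorted array: [13, 14, 34, 37, 39, 41, 42, 46]

The merge sort proceeds by recursively splitting the array and merging sorted halves.
After all merges, the sorted array is [13, 14, 34, 37, 39, 41, 42, 46].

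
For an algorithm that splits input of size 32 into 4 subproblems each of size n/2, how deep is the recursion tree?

For divide and conquer with division factor 2:

Problem sizes at each level:
Level 0: 32
Level 1: 16
Level 2: 8
Level 3: 4
Level 4: 2
Level 5: 1

The root is level 0 and the size-1 base case is level 5 (the tree spans levels 0 through 5, i.e. 6 levels counting the root), so the depth is the number of divisions: log_2(32) = 5

The recursion tree depth is log_2(32) = 5. At each level, the problem size is divided by 2, so it takes 5 divisions to reduce to a base case of size 1. The algorithm makes 4 recursive calls at each level.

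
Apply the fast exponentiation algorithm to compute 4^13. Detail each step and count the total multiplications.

Computing 4^13 by squaring (build up from 4^1; each line after the first costs one multiplication):

4^1 = 4
4^2 = (4^1)^2 = 4^2 = 16
4^3 = 4 * 4^2 = 4 * 16 = 64
4^6 = (4^3)^2 = 64^2 = 4096
4^12 = (4^6)^2 = 4096^2 = 16777216
4^13 = 4 * 4^12 = 4 * 16777216 = 67108864

Result: 67108864
Multiplications needed: 5 (5 lines after 4^1)

4^13 = 67108864. Using exponentiation by squaring, this requires 5 multiplications. The key idea: if the exponent is even, square the half-power; if odd, multiply by the base once.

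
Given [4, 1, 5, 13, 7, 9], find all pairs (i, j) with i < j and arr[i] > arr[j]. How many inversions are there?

Finding inversions in [4, 1, 5, 13, 7, 9]:

(0, 1): arr[0]=4 > arr[1]=1
(3, 4): arr[3]=13 > arr[4]=7
(3, 5): arr[3]=13 > arr[5]=9

Total inversions: 3

The array has 3 inversion(s): (0,1), (3,4), (3,5). Each pair (i,j) satisfies i < j and arr[i] > arr[j].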